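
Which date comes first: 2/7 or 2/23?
2/7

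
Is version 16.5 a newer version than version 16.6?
No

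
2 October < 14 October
True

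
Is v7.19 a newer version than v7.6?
Yes. Version numbers are compared segment by segment as integers, not as decimals: minor version 19 > 6, so v7.19 > v7.6 (even though the decimal 7.19 < 7.6).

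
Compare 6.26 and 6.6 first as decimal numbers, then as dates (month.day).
As decimals: 6.26 < 6.6. As dates: 6/26 is later than 6/6 (day 26 > day 6).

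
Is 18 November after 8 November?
Yes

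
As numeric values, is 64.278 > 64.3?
False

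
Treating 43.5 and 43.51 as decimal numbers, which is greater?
43.51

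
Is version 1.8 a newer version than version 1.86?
No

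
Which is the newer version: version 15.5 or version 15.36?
version 15.36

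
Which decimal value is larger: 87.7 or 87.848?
87.848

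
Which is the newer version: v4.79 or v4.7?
v4.79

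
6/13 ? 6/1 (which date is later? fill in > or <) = >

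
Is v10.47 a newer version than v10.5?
Yes. Version numbers are compared segment by segment as integers, not as decimals: minor version 47 > 5, so v10.47 > v10.5 (even though the decimal 10.47 < 10.5).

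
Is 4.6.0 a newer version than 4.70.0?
No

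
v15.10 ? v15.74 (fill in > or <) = <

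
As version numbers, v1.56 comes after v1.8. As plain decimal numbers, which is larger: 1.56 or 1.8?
1.8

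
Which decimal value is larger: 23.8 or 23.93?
23.93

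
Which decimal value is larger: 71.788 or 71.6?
71.788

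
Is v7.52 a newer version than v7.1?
Yes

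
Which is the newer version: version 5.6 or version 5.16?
version 5.16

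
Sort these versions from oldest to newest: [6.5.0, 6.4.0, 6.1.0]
[6.1.0, 6.4.0, 6.5.0]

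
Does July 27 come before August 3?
Yes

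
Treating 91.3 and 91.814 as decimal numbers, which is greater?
91.814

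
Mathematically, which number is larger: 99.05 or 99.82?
99.82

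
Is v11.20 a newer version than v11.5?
Yes. Version numbers are compared segment by segment as integers, not as decimals: minor version 20 > 5, so v11.20 > v11.5 (even though the decimal 11.20 < 11.5).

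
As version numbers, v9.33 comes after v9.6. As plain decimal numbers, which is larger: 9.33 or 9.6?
9.6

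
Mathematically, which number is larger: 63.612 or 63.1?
63.612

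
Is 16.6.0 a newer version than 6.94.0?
Yes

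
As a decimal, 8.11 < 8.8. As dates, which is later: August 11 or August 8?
August 11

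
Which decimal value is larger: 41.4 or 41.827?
41.827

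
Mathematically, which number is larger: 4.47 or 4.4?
4.47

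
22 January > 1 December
False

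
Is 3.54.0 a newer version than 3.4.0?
Yes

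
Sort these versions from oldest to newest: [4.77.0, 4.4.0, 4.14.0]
[4.4.0, 4.14.0, 4.77.0]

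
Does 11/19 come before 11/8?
No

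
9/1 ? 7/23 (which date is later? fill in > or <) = >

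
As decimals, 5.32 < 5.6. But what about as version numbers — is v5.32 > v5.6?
True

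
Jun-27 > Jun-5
True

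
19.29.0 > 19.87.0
False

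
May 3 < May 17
True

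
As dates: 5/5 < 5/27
True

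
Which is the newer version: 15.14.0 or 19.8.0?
19.8.0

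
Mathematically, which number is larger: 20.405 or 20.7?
20.7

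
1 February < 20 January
False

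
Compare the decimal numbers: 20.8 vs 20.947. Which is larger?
20.947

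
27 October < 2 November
True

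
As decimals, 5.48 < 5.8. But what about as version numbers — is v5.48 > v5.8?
True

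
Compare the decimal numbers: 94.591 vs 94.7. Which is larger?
94.7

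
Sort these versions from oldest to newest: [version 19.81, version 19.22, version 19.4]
[version 19.4, version 19.22, version 19.81]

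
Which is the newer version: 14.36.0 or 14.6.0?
14.36.0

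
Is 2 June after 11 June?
No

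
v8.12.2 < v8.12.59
True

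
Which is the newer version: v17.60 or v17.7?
v17.60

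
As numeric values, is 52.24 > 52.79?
False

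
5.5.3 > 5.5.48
False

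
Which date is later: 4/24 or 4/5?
4/24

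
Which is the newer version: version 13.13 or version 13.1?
version 13.13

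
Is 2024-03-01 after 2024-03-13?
No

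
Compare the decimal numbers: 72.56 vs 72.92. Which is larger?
72.92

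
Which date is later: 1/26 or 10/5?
10/5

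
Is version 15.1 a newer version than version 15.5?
No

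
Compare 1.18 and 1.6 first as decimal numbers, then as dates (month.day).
As decimals: 1.18 < 1.6. As dates: 1/18 is later than 1/6 (day 18 > day 6).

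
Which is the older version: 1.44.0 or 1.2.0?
1.2.0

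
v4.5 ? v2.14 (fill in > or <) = >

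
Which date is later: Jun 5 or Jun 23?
Jun 23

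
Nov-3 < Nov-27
True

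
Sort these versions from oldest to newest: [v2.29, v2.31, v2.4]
[v2.4, v2.29, v2.31]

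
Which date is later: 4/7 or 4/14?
4/14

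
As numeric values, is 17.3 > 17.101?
True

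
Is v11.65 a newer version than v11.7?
Yes. Version numbers are compared segment by segment as integers, not as decimals: minor version 65 > 7, so v11.65 > v11.7 (even though the decimal 11.65 < 11.7).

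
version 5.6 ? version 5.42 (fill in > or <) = <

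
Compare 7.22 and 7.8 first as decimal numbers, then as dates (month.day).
As decimals: 7.22 < 7.8. As dates: 7/22 is later than 7/8 (day 22 > day 8).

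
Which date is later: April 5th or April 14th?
April 14th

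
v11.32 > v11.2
True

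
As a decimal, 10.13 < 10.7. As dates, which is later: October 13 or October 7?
October 13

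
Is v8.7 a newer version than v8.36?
No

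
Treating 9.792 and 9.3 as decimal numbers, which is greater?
9.792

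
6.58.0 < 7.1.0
True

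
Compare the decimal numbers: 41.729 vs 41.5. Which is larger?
41.729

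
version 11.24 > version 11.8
True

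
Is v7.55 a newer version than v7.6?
Yes. Version numbers are compared segment by segment as integers, not as decimals: minor version 55 > 6, so v7.55 > v7.6 (even though the decimal 7.55 < 7.6).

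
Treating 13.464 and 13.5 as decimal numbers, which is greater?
13.5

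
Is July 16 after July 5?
Yes. Day 16 comes after day 5 in July — this is a date comparison, not a decimal one (the decimal 7.16 would be smaller than 7.5).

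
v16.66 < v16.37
False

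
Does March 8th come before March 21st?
Yes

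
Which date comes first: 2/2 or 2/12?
2/2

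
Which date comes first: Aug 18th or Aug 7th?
Aug 7th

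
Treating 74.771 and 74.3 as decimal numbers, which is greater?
74.771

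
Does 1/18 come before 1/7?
No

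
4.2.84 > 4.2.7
True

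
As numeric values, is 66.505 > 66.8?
False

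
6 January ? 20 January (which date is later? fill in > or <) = <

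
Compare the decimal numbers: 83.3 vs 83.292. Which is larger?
83.3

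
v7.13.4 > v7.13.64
False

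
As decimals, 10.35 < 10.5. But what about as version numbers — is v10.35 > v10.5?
True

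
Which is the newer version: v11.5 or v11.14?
v11.14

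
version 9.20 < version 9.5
False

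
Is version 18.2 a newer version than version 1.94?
Yes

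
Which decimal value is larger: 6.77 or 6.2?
6.77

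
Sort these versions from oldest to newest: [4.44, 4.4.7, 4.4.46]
[4.4.7, 4.4.46, 4.44]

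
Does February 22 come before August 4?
Yes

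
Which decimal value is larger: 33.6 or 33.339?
33.6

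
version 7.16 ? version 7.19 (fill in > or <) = <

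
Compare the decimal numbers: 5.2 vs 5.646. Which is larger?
5.646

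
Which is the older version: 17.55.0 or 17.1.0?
17.1.0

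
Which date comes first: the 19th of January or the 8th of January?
the 8th of January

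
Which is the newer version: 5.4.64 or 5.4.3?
5.4.64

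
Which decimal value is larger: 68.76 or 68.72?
68.76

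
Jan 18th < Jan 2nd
False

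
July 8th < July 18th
True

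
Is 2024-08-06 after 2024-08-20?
No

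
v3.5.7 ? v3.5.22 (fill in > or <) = <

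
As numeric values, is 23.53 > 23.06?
True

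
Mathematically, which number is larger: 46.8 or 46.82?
46.82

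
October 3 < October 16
True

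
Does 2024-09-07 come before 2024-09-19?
Yes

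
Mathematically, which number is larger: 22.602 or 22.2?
22.602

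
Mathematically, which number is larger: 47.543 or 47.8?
47.8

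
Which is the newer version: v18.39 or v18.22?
v18.39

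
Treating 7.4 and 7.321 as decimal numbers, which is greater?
7.4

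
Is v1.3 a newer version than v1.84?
No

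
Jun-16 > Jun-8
True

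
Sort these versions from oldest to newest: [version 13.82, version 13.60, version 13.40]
[version 13.40, version 13.60, version 13.82]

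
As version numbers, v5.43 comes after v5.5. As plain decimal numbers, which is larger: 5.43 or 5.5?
5.5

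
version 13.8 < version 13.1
False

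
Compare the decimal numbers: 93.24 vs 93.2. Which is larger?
93.24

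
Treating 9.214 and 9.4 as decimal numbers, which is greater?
9.4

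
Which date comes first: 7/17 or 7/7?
7/7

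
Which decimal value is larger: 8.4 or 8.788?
8.788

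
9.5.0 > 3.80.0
True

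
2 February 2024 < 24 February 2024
True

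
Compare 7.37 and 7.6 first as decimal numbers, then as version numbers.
As decimals: 7.37 < 7.6. As versions: v7.37 > v7.6 (minor version 37 > 6).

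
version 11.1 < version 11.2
True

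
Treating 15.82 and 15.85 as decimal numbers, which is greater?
15.85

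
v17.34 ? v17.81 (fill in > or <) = <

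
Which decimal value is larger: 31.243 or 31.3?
31.3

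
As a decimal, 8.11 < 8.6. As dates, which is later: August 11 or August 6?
August 11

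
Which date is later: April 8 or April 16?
April 16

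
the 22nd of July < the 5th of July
False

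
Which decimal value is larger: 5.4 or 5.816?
5.816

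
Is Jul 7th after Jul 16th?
No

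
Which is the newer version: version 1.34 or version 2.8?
version 2.8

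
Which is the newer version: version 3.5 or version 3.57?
version 3.57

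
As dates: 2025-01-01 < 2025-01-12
True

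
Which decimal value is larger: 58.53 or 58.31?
58.53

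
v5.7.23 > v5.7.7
True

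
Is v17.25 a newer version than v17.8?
Yes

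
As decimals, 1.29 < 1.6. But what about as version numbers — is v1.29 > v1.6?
True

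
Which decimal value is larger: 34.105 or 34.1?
34.105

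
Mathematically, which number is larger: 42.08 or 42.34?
42.34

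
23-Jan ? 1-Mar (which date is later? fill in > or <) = <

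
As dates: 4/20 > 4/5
True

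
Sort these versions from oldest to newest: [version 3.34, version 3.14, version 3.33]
[version 3.14, version 3.33, version 3.34]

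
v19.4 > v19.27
False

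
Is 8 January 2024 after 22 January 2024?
No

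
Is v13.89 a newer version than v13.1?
Yes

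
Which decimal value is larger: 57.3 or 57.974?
57.974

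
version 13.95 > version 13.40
True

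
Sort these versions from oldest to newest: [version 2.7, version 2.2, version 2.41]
[version 2.2, version 2.7, version 2.41]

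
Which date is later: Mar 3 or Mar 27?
Mar 27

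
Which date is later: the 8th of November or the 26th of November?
the 26th of November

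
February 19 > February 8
True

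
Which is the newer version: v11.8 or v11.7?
v11.8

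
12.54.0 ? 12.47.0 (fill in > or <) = >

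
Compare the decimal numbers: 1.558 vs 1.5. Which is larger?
1.558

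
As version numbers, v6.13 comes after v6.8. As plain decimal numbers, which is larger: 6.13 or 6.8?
6.8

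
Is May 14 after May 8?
Yes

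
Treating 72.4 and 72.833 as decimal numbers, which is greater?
72.833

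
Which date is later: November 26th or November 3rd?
November 26th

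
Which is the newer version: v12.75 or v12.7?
v12.75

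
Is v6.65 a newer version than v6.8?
Yes. Version numbers are compared segment by segment as integers, not as decimals: minor version 65 > 8, so v6.65 > v6.8 (even though the decimal 6.65 < 6.8).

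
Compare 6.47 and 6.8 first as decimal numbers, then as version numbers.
As decimals: 6.47 < 6.8. As versions: v6.47 > v6.8 (minor version 47 > 8).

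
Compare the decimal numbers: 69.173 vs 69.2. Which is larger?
69.2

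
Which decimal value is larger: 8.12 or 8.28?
8.28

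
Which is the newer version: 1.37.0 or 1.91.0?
1.91.0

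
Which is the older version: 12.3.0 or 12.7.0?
12.3.0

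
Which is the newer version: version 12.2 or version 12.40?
version 12.40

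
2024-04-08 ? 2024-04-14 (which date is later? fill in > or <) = <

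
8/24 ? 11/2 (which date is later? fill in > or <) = <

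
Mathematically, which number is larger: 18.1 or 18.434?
18.434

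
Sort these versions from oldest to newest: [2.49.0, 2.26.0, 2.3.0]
[2.3.0, 2.26.0, 2.49.0]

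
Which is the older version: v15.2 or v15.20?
v15.2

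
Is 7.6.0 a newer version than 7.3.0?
Yes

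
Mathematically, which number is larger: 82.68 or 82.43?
82.68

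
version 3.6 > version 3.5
True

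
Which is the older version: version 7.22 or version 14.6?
version 7.22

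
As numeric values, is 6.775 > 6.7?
True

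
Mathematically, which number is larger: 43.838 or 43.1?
43.838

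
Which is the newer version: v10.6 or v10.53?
v10.53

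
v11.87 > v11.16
True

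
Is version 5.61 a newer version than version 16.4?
No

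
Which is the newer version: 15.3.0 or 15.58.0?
15.58.0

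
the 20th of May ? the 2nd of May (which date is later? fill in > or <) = >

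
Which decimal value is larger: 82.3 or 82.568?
82.568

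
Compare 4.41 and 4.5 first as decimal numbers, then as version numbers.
As decimals: 4.41 < 4.5. As versions: v4.41 > v4.5 (minor version 41 > 5).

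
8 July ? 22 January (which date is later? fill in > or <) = >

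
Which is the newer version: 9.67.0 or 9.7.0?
9.67.0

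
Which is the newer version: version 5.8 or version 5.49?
version 5.49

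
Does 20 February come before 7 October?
Yes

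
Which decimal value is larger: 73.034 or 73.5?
73.5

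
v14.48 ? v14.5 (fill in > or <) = >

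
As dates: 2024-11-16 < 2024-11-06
False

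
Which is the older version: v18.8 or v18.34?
v18.8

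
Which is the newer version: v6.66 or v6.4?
v6.66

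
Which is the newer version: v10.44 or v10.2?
v10.44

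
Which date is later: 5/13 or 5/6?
5/13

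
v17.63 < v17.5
False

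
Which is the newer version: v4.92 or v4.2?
v4.92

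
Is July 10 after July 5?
Yes. Day 10 comes after day 5 in July — this is a date comparison, not a decimal one (the decimal 7.10 would be smaller than 7.5).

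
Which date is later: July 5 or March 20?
July 5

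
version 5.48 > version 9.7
False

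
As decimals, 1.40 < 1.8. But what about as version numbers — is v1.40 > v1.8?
True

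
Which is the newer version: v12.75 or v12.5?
v12.75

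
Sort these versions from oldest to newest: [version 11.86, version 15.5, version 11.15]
[version 11.15, version 11.86, version 15.5]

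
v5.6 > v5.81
False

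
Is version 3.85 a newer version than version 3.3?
Yes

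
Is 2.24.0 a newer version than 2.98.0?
No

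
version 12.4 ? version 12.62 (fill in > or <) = <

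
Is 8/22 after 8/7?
Yes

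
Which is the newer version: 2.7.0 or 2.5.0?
2.7.0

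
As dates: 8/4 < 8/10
True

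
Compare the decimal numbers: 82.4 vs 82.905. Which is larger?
82.905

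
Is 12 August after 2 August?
Yes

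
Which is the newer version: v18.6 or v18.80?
v18.80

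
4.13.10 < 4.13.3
False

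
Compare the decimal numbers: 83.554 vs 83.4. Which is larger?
83.554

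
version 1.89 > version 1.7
True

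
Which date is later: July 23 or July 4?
July 23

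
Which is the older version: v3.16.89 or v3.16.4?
v3.16.4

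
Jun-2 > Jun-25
False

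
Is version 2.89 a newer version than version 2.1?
Yes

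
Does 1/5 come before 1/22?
Yes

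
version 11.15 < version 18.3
True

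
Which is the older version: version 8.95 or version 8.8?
version 8.8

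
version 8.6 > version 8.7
False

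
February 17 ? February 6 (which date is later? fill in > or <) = >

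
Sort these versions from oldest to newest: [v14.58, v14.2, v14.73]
[v14.2, v14.58, v14.73]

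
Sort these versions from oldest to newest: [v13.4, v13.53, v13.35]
[v13.4, v13.35, v13.53]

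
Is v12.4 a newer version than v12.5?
No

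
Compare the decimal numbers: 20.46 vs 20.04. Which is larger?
20.46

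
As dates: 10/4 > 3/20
True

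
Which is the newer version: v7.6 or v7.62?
v7.62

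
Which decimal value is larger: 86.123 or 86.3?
86.3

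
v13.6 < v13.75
True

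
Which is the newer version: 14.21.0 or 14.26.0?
14.26.0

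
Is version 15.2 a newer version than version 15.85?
No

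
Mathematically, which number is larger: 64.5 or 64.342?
64.5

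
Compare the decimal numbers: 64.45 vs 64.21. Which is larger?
64.45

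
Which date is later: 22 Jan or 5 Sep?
5 Sep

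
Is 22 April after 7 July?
No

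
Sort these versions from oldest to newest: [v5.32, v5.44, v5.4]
[v5.4, v5.32, v5.44]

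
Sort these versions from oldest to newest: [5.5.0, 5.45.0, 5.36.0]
[5.5.0, 5.36.0, 5.45.0]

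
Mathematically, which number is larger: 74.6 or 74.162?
74.6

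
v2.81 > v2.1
True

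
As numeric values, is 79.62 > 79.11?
True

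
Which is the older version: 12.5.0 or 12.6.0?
12.5.0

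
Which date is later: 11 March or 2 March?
11 March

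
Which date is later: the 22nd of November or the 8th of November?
the 22nd of November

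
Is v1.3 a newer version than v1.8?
No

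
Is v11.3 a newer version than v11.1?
Yes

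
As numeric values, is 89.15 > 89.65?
False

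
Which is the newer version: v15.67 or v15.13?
v15.67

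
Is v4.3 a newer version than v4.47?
No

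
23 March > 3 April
False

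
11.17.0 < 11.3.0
False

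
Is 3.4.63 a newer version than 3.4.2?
Yes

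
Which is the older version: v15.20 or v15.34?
v15.20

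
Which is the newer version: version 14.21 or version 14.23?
version 14.23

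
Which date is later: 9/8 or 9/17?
9/17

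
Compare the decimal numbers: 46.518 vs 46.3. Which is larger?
46.518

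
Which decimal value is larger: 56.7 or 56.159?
56.7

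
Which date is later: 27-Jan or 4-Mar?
4-Mar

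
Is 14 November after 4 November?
Yes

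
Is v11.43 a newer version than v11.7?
Yes. Version numbers are compared segment by segment as integers, not as decimals: minor version 43 > 7, so v11.43 > v11.7 (even though the decimal 11.43 < 11.7).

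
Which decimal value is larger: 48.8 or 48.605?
48.8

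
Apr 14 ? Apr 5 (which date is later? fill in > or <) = >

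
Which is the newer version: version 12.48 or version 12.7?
version 12.48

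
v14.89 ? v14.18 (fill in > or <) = >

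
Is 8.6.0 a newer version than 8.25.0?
No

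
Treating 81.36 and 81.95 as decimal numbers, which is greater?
81.95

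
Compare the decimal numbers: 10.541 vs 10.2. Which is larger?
10.541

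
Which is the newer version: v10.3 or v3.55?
v10.3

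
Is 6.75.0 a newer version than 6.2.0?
Yes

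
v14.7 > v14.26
False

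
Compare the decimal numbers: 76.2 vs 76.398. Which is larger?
76.398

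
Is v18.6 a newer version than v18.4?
Yes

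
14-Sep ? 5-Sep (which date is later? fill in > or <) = >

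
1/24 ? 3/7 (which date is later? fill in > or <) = <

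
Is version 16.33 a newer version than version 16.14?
Yes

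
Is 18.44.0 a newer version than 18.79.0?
No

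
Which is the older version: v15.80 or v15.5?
v15.5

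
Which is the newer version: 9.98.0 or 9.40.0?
9.98.0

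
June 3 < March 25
False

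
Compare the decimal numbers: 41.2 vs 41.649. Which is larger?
41.649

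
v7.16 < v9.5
True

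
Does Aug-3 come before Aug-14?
Yes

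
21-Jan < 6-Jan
False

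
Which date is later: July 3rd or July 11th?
July 11th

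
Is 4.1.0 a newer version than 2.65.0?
Yes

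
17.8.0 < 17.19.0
True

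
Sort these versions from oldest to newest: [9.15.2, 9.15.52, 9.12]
[9.12, 9.15.2, 9.15.52]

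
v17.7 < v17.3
False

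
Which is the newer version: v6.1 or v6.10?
v6.10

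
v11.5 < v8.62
False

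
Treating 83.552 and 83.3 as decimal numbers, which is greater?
83.552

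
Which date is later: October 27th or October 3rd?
October 27th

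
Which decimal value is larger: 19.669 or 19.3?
19.669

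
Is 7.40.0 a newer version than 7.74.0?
No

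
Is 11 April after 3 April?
Yes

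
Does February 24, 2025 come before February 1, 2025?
No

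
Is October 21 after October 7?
Yes. Day 21 comes after day 7 in October — this is a date comparison, not a decimal one (the decimal 10.21 would be smaller than 10.7).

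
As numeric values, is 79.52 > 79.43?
True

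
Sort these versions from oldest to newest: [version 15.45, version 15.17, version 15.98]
[version 15.17, version 15.45, version 15.98]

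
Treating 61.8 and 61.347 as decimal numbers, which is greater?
61.8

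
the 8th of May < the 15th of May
True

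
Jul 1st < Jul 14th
True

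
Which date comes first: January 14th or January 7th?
January 7th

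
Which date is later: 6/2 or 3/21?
6/2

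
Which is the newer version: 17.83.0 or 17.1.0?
17.83.0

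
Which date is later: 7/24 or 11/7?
11/7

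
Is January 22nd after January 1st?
Yes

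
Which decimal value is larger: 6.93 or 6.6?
6.93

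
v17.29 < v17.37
True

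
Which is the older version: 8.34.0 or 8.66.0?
8.34.0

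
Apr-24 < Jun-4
True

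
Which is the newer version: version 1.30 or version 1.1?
version 1.30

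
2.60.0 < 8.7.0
True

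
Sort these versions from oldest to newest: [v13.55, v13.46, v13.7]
[v13.7, v13.46, v13.55]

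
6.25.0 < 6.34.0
True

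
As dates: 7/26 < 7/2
False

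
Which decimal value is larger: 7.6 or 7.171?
7.6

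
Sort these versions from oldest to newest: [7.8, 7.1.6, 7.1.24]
[7.1.6, 7.1.24, 7.8]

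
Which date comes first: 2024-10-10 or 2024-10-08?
2024-10-08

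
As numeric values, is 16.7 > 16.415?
True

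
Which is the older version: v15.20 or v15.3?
v15.3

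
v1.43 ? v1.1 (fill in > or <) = >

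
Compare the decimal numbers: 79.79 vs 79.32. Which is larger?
79.79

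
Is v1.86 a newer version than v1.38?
Yes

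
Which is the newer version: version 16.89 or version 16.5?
version 16.89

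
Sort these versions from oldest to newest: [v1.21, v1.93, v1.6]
[v1.6, v1.21, v1.93]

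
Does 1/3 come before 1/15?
Yes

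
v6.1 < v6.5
True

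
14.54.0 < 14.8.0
False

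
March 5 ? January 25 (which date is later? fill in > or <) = >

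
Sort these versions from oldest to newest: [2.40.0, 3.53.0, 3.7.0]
[2.40.0, 3.7.0, 3.53.0]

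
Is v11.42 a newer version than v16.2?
No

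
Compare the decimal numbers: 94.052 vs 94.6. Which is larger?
94.6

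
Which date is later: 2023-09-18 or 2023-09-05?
2023-09-18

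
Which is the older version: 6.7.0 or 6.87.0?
6.7.0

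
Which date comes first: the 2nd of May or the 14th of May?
the 2nd of May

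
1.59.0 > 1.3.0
True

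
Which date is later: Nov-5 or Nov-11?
Nov-11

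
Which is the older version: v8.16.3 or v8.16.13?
v8.16.3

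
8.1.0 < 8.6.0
True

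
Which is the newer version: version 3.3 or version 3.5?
version 3.5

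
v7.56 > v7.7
True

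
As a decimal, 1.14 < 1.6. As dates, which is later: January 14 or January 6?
January 14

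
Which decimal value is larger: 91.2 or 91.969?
91.969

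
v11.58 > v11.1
True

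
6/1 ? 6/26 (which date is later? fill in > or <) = <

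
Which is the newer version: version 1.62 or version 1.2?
version 1.62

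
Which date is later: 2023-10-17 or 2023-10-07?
2023-10-17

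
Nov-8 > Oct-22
True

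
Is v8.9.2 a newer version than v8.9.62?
No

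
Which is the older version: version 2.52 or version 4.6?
version 2.52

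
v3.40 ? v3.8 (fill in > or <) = >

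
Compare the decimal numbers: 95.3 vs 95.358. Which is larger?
95.358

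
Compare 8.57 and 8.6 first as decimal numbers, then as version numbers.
As decimals: 8.57 < 8.6. As versions: v8.57 > v8.6 (minor version 57 > 6).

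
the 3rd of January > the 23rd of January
False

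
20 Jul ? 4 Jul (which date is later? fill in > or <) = >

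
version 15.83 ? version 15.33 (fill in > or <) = >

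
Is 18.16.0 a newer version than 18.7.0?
Yes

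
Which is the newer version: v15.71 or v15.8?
v15.71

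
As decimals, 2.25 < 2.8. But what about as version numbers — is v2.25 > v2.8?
True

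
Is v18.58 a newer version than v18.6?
Yes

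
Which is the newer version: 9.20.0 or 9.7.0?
9.20.0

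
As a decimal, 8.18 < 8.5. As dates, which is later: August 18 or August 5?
August 18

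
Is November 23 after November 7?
Yes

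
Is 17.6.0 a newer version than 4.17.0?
Yes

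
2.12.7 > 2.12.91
False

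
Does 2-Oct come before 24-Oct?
Yes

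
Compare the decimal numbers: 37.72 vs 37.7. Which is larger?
37.72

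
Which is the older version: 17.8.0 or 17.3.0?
17.3.0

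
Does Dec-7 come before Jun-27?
No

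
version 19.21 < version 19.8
False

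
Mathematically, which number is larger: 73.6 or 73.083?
73.6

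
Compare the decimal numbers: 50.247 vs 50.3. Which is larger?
50.3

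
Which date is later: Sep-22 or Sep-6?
Sep-22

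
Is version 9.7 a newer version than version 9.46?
No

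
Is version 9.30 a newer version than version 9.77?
No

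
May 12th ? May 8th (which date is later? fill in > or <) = >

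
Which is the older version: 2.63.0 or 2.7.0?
2.7.0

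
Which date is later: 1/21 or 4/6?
4/6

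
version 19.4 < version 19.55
True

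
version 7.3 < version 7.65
True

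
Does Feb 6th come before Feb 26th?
Yes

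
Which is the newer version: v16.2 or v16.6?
v16.6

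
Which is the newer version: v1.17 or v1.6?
v1.17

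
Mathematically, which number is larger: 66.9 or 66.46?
66.9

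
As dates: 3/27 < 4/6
True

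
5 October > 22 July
True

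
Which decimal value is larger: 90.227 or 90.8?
90.8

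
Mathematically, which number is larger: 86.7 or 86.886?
86.886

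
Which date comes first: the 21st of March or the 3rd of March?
the 3rd of March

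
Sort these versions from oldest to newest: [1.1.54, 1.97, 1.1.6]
[1.1.6, 1.1.54, 1.97]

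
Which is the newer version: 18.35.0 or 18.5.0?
18.35.0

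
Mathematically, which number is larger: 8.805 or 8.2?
8.805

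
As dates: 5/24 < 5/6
False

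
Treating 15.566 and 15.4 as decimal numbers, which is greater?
15.566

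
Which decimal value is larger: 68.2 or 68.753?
68.753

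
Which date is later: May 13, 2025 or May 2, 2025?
May 13, 2025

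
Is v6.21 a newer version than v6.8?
Yes. Version numbers are compared segment by segment as integers, not as decimals: minor version 21 > 8, so v6.21 > v6.8 (even though the decimal 6.21 < 6.8).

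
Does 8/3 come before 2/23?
No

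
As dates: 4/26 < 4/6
False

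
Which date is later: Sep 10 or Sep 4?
Sep 10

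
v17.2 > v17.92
False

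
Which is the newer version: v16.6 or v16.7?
v16.7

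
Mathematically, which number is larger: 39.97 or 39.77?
39.97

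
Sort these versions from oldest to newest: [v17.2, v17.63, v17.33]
[v17.2, v17.33, v17.63]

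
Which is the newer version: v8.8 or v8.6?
v8.8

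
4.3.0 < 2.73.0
False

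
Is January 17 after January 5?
Yes. Day 17 comes after day 5 in January — this is a date comparison, not a decimal one (the decimal 1.17 would be smaller than 1.5).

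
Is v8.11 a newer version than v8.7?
Yes. Version numbers are compared segment by segment as integers, not as decimals: minor version 11 > 7, so v8.11 > v8.7 (even though the decimal 8.11 < 8.7).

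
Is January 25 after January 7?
Yes. Day 25 comes after day 7 in January — this is a date comparison, not a decimal one (the decimal 1.25 would be smaller than 1.7).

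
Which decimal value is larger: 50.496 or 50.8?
50.8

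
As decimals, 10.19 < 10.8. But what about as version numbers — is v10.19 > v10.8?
True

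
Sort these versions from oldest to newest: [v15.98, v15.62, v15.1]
[v15.1, v15.62, v15.98]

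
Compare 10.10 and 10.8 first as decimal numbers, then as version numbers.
As decimals: 10.10 < 10.8. As versions: v10.10 > v10.8 (minor version 10 > 8).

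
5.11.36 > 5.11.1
True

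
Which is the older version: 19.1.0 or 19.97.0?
19.1.0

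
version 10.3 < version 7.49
False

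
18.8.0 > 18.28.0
False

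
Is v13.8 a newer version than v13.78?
No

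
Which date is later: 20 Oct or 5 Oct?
20 Oct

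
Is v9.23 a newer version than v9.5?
Yes. Version numbers are compared segment by segment as integers, not as decimals: minor version 23 > 5, so v9.23 > v9.5 (even though the decimal 9.23 < 9.5).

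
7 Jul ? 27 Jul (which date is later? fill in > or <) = <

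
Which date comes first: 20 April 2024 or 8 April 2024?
8 April 2024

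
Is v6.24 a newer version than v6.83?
No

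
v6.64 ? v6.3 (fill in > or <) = >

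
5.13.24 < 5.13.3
False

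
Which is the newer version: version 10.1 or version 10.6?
version 10.6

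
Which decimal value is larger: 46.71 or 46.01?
46.71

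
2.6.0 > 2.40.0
False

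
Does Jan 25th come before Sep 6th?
Yes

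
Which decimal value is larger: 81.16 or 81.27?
81.27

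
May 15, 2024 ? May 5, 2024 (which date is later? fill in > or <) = >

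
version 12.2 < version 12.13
True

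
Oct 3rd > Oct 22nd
False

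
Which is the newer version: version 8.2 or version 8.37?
version 8.37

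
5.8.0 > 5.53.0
False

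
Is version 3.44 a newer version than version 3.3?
Yes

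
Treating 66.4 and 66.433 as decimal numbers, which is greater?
66.433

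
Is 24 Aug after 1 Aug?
Yes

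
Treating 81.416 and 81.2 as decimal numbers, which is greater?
81.416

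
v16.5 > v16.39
False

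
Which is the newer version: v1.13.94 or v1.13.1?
v1.13.94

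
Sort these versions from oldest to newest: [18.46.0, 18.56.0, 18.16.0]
[18.16.0, 18.46.0, 18.56.0]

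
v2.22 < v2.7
False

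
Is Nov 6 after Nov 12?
No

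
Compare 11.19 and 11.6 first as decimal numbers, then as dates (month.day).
As decimals: 11.19 < 11.6. As dates: 11/19 is later than 11/6 (day 19 > day 6).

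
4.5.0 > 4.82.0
False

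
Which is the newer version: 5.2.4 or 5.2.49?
5.2.49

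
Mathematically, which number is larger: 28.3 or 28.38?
28.38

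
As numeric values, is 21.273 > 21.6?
False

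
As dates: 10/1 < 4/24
False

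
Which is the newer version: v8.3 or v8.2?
v8.3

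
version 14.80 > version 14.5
True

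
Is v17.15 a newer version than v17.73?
No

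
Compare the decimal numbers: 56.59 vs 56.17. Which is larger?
56.59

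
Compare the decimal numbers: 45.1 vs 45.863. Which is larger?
45.863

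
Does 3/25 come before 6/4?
Yes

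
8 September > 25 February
True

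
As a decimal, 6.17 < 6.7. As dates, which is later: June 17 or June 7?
June 17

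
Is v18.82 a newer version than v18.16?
Yes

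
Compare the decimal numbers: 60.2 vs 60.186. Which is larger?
60.2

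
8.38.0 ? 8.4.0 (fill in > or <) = >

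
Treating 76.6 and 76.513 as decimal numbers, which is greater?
76.6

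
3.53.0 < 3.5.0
False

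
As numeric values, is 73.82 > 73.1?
True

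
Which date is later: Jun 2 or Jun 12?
Jun 12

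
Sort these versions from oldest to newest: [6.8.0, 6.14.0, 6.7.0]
[6.7.0, 6.8.0, 6.14.0]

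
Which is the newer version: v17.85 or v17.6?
v17.85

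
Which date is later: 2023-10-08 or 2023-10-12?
2023-10-12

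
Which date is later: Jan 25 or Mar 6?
Mar 6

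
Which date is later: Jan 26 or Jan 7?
Jan 26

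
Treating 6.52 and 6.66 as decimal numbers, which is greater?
6.66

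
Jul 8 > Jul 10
False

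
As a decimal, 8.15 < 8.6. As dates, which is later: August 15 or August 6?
August 15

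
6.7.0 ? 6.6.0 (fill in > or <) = >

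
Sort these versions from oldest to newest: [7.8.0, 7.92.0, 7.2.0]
[7.2.0, 7.8.0, 7.92.0]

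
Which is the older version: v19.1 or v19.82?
v19.1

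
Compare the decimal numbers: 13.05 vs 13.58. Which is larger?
13.58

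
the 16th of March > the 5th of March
True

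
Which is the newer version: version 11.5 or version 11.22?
version 11.22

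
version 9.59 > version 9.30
True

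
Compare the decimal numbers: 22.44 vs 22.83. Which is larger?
22.83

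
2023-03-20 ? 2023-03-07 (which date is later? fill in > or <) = >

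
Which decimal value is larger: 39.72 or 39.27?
39.72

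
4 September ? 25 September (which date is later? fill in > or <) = <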